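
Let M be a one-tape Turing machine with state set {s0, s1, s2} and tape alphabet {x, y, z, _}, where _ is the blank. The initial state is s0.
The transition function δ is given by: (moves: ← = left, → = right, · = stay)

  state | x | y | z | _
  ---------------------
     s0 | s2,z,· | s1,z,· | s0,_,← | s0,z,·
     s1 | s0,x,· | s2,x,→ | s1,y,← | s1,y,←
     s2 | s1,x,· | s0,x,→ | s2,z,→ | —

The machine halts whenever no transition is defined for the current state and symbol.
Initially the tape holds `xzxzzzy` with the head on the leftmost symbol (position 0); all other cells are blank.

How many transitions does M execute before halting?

15

s0 | [x]zxzzzy_   read x → write z, move ·, go to s2
s2 | [z]zxzzzy_   read z → write z, move →, go to s2
s2 | z[z]xzzzy_   read z → write z, move →, go to s2
s2 | zz[x]zzzy_   read x → write x, move ·, go to s1
s1 | zz[x]zzzy_   read x → write x, move ·, go to s0
s0 | zz[x]zzzy_   read x → write z, move ·, go to s2
s2 | zz[z]zzzy_   read z → write z, move →, go to s2
s2 | zzz[z]zzy_   read z → write z, move →, go to s2
s2 | zzzz[z]zy_   read z → write z, move →, go to s2
s2 | zzzzz[z]y_   read z → write z, move →, go to s2
s2 | zzzzzz[y]_   read y → write x, move →, go to s0
s0 | zzzzzzx[_]   read _ → write z, move ·, go to s0
s0 | zzzzzzx[z]   read z → write _, move ←, go to s0
s0 | zzzzzz[x]_   read x → write z, move ·, go to s2
s2 | zzzzzz[z]_   read z → write z, move →, go to s2
s2 | zzzzzzz[_]
M halts after 15 transitions.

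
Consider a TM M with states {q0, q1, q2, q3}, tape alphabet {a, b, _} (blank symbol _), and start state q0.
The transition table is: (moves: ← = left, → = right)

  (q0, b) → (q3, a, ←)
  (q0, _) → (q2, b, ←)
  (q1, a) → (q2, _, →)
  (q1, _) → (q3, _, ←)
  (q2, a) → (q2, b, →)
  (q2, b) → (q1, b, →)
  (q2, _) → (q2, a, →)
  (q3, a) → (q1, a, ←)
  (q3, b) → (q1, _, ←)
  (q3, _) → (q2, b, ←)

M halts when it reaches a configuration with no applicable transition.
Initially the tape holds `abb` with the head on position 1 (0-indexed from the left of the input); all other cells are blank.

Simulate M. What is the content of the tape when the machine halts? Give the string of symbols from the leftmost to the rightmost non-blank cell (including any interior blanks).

q0 | ___a[b]b_   read b → write a, move ←, go to q3
q3 | ___[a]ab_   read a → write a, move ←, go to q1
q1 | __[_]aab_   read _ → write _, move ←, go to q3
q3 | _[_]_aab_   read _ → write b, move ←, go to q2
q2 | [_]b_aab_   read _ → write a, move →, go to q2
q2 | a[b]_aab_   read b → write b, move →, go to q1
q1 | ab[_]aab_   read _ → write _, move ←, go to q3
q3 | a[b]_aab_   read b → write _, move ←, go to q1
q1 | [a]__aab_   read a → write _, move →, go to q2
q2 | _[_]_aab_   read _ → write a, move →, go to q2
q2 | _a[_]aab_   read _ → write a, move →, go to q2
q2 | _aa[a]ab_   read a → write b, move →, go to q2
q2 | _aab[a]b_   read a → write b, move →, go to q2
q2 | _aabb[b]_   read b → write b, move →, go to q1
q1 | _aabbb[_]   read _ → write _, move ←, go to q3
q3 | _aabb[b]_   read b → write _, move ←, go to q1
q1 | _aab[b]__
The non-blank tape span at halt is aabb.

aabb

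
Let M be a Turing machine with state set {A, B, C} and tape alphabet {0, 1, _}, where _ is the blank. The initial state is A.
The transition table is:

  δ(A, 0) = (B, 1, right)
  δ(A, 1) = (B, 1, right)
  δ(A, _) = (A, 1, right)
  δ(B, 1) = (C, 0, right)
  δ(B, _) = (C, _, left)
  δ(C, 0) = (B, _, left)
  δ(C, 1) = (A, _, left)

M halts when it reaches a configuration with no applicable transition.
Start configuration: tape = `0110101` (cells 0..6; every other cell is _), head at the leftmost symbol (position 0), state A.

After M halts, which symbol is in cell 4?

0

state=A head=0 tape=_[0]110101   (A,0)→(B,1,right)
state=B head=1 tape=_1[1]10101   (B,1)→(C,0,right)
state=C head=2 tape=_10[1]0101   (C,1)→(A,_,left)
state=A head=1 tape=_1[0]_0101   (A,0)→(B,1,right)
state=B head=2 tape=_11[_]0101   (B,_)→(C,_,left)
state=C head=1 tape=_1[1]_0101   (C,1)→(A,_,left)
state=A head=0 tape=_[1]__0101   (A,1)→(B,1,right)
state=B head=1 tape=_1[_]_0101   (B,_)→(C,_,left)
state=C head=0 tape=_[1]__0101   (C,1)→(A,_,left)
state=A head=-1 tape=[_]___0101   (A,_)→(A,1,right)
state=A head=0 tape=1[_]__0101   (A,_)→(A,1,right)
state=A head=1 tape=11[_]_0101   (A,_)→(A,1,right)
state=A head=2 tape=111[_]0101   (A,_)→(A,1,right)
state=A head=3 tape=1111[0]101   (A,0)→(B,1,right)
state=B head=4 tape=11111[1]01   (B,1)→(C,0,right)
state=C head=5 tape=111110[0]1   (C,0)→(B,_,left)
state=B head=4 tape=11111[0]_1
Cell 4 holds 0 when M halts.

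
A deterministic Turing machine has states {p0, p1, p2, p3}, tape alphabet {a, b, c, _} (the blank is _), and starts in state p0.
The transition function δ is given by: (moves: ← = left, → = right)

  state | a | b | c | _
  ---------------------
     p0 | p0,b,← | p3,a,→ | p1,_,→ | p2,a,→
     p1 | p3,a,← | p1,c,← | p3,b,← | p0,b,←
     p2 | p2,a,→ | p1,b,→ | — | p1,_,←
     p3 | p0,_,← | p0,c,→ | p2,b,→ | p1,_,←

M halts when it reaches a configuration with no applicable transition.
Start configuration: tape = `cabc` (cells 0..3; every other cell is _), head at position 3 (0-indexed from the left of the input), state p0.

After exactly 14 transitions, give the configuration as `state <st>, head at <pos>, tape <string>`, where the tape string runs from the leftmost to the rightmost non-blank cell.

p0 | cab[c]____   read c → write _, move →, go to p1
p1 | cab_[_]___   read _ → write b, move ←, go to p0
p0 | cab[_]b___   read _ → write a, move →, go to p2
p2 | caba[b]___   read b → write b, move →, go to p1
p1 | cabab[_]__   read _ → write b, move ←, go to p0
p0 | caba[b]b__   read b → write a, move →, go to p3
p3 | cabaa[b]__   read b → write c, move →, go to p0
p0 | cabaac[_]_   read _ → write a, move →, go to p2
p2 | cabaaca[_]   read _ → write _, move ←, go to p1
p1 | cabaac[a]_   read a → write a, move ←, go to p3
p3 | cabaa[c]a_   read c → write b, move →, go to p2
p2 | cabaab[a]_   read a → write a, move →, go to p2
p2 | cabaaba[_]   read _ → write _, move ←, go to p1
p1 | cabaab[a]_   read a → write a, move ←, go to p3
p3 | cabaa[b]a_
After 14 steps: state p3, head at 5, tape cabaaba.

state p3, head at 5, tape cabaaba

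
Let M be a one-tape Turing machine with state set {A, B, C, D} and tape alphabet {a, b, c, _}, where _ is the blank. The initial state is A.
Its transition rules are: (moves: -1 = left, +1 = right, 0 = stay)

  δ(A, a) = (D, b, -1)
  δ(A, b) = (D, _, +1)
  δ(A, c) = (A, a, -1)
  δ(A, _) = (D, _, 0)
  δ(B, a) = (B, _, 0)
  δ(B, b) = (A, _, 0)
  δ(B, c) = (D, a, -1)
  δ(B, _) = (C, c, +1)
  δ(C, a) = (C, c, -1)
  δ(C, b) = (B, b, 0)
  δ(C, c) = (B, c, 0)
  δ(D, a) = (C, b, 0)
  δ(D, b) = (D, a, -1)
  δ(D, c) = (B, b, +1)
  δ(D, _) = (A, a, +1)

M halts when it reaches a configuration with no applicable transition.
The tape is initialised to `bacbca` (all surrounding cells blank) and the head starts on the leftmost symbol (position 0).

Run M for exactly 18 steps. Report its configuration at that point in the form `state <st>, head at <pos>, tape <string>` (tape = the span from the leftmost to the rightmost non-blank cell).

state B, head at 5, tape a_a_b

state=A head=0 tape=[b]acbca   (A,b)→(D,_,+1)
state=D head=1 tape=_[a]cbca   (D,a)→(C,b,0)
state=C head=1 tape=_[b]cbca   (C,b)→(B,b,0)
state=B head=1 tape=_[b]cbca   (B,b)→(A,_,0)
state=A head=1 tape=_[_]cbca   (A,_)→(D,_,0)
state=D head=1 tape=_[_]cbca   (D,_)→(A,a,+1)
state=A head=2 tape=_a[c]bca   (A,c)→(A,a,-1)
state=A head=1 tape=_[a]abca   (A,a)→(D,b,-1)
state=D head=0 tape=[_]babca   (D,_)→(A,a,+1)
state=A head=1 tape=a[b]abca   (A,b)→(D,_,+1)
state=D head=2 tape=a_[a]bca   (D,a)→(C,b,0)
state=C head=2 tape=a_[b]bca   (C,b)→(B,b,0)
state=B head=2 tape=a_[b]bca   (B,b)→(A,_,0)
state=A head=2 tape=a_[_]bca   (A,_)→(D,_,0)
state=D head=2 tape=a_[_]bca   (D,_)→(A,a,+1)
state=A head=3 tape=a_a[b]ca   (A,b)→(D,_,+1)
state=D head=4 tape=a_a_[c]a   (D,c)→(B,b,+1)
state=B head=5 tape=a_a_b[a]   (B,a)→(B,_,0)
state=B head=5 tape=a_a_b[_]
After 18 steps: state B, head at 5, tape a_a_b.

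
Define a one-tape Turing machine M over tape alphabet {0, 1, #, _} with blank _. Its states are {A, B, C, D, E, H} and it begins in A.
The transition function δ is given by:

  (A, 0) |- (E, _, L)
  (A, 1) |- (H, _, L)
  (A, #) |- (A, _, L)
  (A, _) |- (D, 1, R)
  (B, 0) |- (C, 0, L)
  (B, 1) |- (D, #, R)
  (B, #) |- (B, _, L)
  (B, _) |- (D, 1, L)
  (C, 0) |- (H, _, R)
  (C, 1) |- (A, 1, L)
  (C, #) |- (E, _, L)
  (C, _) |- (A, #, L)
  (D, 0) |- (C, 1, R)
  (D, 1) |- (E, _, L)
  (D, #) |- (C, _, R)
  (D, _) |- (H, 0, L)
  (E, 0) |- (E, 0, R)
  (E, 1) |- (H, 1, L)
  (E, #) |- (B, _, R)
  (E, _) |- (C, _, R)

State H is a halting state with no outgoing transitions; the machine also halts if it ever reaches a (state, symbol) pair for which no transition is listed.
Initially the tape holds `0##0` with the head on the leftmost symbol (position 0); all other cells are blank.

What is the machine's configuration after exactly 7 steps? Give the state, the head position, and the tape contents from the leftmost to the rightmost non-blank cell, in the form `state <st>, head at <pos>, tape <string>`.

state C, head at 1, tape 1__#0

state=A head=0 tape=_[0]##0   (A,0)→(E,_,L)
state=E head=-1 tape=[_]_##0   (E,_)→(C,_,R)
state=C head=0 tape=_[_]##0   (C,_)→(A,#,L)
state=A head=-1 tape=[_]###0   (A,_)→(D,1,R)
state=D head=0 tape=1[#]##0   (D,#)→(C,_,R)
state=C head=1 tape=1_[#]#0   (C,#)→(E,_,L)
state=E head=0 tape=1[_]_#0   (E,_)→(C,_,R)
state=C head=1 tape=1_[_]#0
After 7 steps: state C, head at 1, tape 1__#0.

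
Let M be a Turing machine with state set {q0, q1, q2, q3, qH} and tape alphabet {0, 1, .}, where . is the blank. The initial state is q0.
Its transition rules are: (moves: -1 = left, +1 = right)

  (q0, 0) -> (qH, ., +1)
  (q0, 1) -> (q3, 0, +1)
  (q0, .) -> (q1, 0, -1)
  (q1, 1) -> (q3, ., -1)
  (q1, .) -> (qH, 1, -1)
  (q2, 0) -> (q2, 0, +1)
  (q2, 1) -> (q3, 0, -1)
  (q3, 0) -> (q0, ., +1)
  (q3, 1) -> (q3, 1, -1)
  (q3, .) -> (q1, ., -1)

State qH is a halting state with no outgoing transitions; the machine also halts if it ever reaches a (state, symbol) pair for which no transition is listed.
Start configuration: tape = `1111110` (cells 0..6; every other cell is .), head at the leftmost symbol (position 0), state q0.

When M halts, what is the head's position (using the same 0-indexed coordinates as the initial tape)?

state=q0 head=0 tape=[1]111110.   (q0,1)→(q3,0,+1)
state=q3 head=1 tape=0[1]11110.   (q3,1)→(q3,1,-1)
state=q3 head=0 tape=[0]111110.   (q3,0)→(q0,.,+1)
state=q0 head=1 tape=.[1]11110.   (q0,1)→(q3,0,+1)
state=q3 head=2 tape=.0[1]1110.   (q3,1)→(q3,1,-1)
state=q3 head=1 tape=.[0]11110.   (q3,0)→(q0,.,+1)
state=q0 head=2 tape=..[1]1110.   (q0,1)→(q3,0,+1)
state=q3 head=3 tape=..0[1]110.   (q3,1)→(q3,1,-1)
state=q3 head=2 tape=..[0]1110.   (q3,0)→(q0,.,+1)
state=q0 head=3 tape=...[1]110.   (q0,1)→(q3,0,+1)
state=q3 head=4 tape=...0[1]10.   (q3,1)→(q3,1,-1)
state=q3 head=3 tape=...[0]110.   (q3,0)→(q0,.,+1)
state=q0 head=4 tape=....[1]10.   (q0,1)→(q3,0,+1)
state=q3 head=5 tape=....0[1]0.   (q3,1)→(q3,1,-1)
state=q3 head=4 tape=....[0]10.   (q3,0)→(q0,.,+1)
state=q0 head=5 tape=.....[1]0.   (q0,1)→(q3,0,+1)
state=q3 head=6 tape=.....0[0].   (q3,0)→(q0,.,+1)
state=q0 head=7 tape=.....0.[.]   (q0,.)→(q1,0,-1)
state=q1 head=6 tape=.....0[.]0   (q1,.)→(qH,1,-1)
state=qH head=5 tape=.....[0]10
At halt the head is at cell 5.

5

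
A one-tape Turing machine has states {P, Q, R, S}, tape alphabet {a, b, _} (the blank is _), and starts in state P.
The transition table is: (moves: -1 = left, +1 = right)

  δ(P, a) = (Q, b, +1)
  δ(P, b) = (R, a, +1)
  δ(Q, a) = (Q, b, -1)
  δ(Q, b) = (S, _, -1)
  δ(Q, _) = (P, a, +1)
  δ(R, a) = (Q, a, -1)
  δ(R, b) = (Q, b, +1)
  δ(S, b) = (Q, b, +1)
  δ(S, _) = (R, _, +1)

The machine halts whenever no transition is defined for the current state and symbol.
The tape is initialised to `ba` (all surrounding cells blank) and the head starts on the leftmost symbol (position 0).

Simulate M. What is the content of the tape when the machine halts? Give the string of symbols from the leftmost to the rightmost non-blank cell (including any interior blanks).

state=P head=0 tape=__[b]a   (P,b)→(R,a,+1)
state=R head=1 tape=__a[a]   (R,a)→(Q,a,-1)
state=Q head=0 tape=__[a]a   (Q,a)→(Q,b,-1)
state=Q head=-1 tape=_[_]ba   (Q,_)→(P,a,+1)
state=P head=0 tape=_a[b]a   (P,b)→(R,a,+1)
state=R head=1 tape=_aa[a]   (R,a)→(Q,a,-1)
state=Q head=0 tape=_a[a]a   (Q,a)→(Q,b,-1)
state=Q head=-1 tape=_[a]ba   (Q,a)→(Q,b,-1)
state=Q head=-2 tape=[_]bba   (Q,_)→(P,a,+1)
state=P head=-1 tape=a[b]ba   (P,b)→(R,a,+1)
state=R head=0 tape=aa[b]a   (R,b)→(Q,b,+1)
state=Q head=1 tape=aab[a]   (Q,a)→(Q,b,-1)
state=Q head=0 tape=aa[b]b   (Q,b)→(S,_,-1)
state=S head=-1 tape=a[a]_b
The non-blank tape span at halt is aa_b.

aa_b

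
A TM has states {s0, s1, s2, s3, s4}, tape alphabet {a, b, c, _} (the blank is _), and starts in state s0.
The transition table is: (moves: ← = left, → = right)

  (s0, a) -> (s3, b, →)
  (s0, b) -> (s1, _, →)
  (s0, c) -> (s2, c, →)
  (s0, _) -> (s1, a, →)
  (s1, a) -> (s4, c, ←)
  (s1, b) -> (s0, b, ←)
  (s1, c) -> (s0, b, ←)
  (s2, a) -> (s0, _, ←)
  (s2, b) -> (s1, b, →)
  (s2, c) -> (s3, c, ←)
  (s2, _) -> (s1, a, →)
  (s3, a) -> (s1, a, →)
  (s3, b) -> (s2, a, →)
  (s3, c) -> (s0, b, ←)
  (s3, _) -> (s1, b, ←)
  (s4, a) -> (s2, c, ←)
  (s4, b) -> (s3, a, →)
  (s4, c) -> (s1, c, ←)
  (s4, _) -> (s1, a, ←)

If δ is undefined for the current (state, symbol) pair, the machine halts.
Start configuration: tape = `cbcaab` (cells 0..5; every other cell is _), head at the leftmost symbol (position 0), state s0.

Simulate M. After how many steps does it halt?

s0 | [c]bcaab_   read c → write c, move →, go to s2
s2 | c[b]caab_   read b → write b, move →, go to s1
s1 | cb[c]aab_   read c → write b, move ←, go to s0
s0 | c[b]baab_   read b → write _, move →, go to s1
s1 | c_[b]aab_   read b → write b, move ←, go to s0
s0 | c[_]baab_   read _ → write a, move →, go to s1
s1 | ca[b]aab_   read b → write b, move ←, go to s0
s0 | c[a]baab_   read a → write b, move →, go to s3
s3 | cb[b]aab_   read b → write a, move →, go to s2
s2 | cba[a]ab_   read a → write _, move ←, go to s0
s0 | cb[a]_ab_   read a → write b, move →, go to s3
s3 | cbb[_]ab_   read _ → write b, move ←, go to s1
s1 | cb[b]bab_   read b → write b, move ←, go to s0
s0 | c[b]bbab_   read b → write _, move →, go to s1
s1 | c_[b]bab_   read b → write b, move ←, go to s0
s0 | c[_]bbab_   read _ → write a, move →, go to s1
s1 | ca[b]bab_   read b → write b, move ←, go to s0
s0 | c[a]bbab_   read a → write b, move →, go to s3
s3 | cb[b]bab_   read b → write a, move →, go to s2
s2 | cba[b]ab_   read b → write b, move →, go to s1
s1 | cbab[a]b_   read a → write c, move ←, go to s4
s4 | cba[b]cb_   read b → write a, move →, go to s3
s3 | cbaa[c]b_   read c → write b, move ←, go to s0
s0 | cba[a]bb_   read a → write b, move →, go to s3
s3 | cbab[b]b_   read b → write a, move →, go to s2
s2 | cbaba[b]_   read b → write b, move →, go to s1
s1 | cbabab[_]
M halts after 26 transitions.

26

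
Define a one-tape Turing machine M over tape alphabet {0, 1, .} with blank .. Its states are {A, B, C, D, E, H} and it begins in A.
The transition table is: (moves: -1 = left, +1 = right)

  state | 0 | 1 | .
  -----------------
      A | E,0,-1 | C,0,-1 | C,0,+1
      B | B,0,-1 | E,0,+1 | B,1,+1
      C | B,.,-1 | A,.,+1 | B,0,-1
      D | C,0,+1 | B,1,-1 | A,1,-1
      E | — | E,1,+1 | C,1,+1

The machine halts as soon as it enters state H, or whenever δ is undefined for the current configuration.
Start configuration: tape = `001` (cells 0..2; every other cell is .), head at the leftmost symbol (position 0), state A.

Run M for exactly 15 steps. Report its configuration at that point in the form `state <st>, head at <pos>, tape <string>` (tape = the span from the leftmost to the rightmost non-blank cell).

state E, head at 3, tape 001000

A | .[0]01..   read 0 → write 0, move -1, go to E
E | [.]001..   read . → write 1, move +1, go to C
C | 1[0]01..   read 0 → write ., move -1, go to B
B | [1].01..   read 1 → write 0, move +1, go to E
E | 0[.]01..   read . → write 1, move +1, go to C
C | 01[0]1..   read 0 → write ., move -1, go to B
B | 0[1].1..   read 1 → write 0, move +1, go to E
E | 00[.]1..   read . → write 1, move +1, go to C
C | 001[1]..   read 1 → write ., move +1, go to A
A | 001.[.].   read . → write 0, move +1, go to C
C | 001.0[.]   read . → write 0, move -1, go to B
B | 001.[0]0   read 0 → write 0, move -1, go to B
B | 001[.]00   read . → write 1, move +1, go to B
B | 0011[0]0   read 0 → write 0, move -1, go to B
B | 001[1]00   read 1 → write 0, move +1, go to E
E | 0010[0]0
After 15 steps: state E, head at 3, tape 001000.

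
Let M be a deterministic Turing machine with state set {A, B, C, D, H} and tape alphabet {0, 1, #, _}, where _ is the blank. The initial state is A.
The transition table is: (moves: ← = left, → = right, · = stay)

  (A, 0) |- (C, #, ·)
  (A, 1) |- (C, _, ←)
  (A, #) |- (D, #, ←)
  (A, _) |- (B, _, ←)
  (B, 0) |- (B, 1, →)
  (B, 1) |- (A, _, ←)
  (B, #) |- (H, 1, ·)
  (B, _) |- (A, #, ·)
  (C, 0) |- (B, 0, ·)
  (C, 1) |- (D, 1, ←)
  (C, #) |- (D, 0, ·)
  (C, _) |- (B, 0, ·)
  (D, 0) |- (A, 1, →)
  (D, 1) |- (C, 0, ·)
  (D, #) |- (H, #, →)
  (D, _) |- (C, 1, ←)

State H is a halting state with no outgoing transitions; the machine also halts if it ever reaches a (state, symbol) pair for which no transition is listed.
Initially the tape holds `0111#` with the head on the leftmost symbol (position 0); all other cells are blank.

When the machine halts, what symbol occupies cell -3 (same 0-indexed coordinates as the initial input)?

1

A | ___[0]111#   read 0 → write #, move ·, go to C
C | ___[#]111#   read # → write 0, move ·, go to D
D | ___[0]111#   read 0 → write 1, move →, go to A
A | ___1[1]11#   read 1 → write _, move ←, go to C
C | ___[1]_11#   read 1 → write 1, move ←, go to D
D | __[_]1_11#   read _ → write 1, move ←, go to C
C | _[_]11_11#   read _ → write 0, move ·, go to B
B | _[0]11_11#   read 0 → write 1, move →, go to B
B | _1[1]1_11#   read 1 → write _, move ←, go to A
A | _[1]_1_11#   read 1 → write _, move ←, go to C
C | [_]__1_11#   read _ → write 0, move ·, go to B
B | [0]__1_11#   read 0 → write 1, move →, go to B
B | 1[_]_1_11#   read _ → write #, move ·, go to A
A | 1[#]_1_11#   read # → write #, move ←, go to D
D | [1]#_1_11#   read 1 → write 0, move ·, go to C
C | [0]#_1_11#   read 0 → write 0, move ·, go to B
B | [0]#_1_11#   read 0 → write 1, move →, go to B
B | 1[#]_1_11#   read # → write 1, move ·, go to H
H | 1[1]_1_11#
Cell -3 holds 1 when M halts.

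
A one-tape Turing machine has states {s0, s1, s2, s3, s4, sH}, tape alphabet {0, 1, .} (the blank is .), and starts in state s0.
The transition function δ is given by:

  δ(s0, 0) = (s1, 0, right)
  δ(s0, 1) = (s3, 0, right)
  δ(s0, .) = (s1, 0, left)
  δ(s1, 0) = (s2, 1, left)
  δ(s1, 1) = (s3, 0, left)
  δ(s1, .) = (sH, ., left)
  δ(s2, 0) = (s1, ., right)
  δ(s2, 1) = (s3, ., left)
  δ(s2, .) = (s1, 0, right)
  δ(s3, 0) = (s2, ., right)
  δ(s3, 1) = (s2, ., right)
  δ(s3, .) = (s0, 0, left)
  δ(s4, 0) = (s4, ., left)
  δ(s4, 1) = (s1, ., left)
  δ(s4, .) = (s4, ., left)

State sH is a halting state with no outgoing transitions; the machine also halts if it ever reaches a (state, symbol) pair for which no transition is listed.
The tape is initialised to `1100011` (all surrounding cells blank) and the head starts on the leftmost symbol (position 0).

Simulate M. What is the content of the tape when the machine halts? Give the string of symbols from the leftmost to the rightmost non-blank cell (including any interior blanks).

0..0001

state=s0 head=0 tape=[1]100011   (s0,1)→(s3,0,right)
state=s3 head=1 tape=0[1]00011   (s3,1)→(s2,.,right)
state=s2 head=2 tape=0.[0]0011   (s2,0)→(s1,.,right)
state=s1 head=3 tape=0..[0]011   (s1,0)→(s2,1,left)
state=s2 head=2 tape=0.[.]1011   (s2,.)→(s1,0,right)
state=s1 head=3 tape=0.0[1]011   (s1,1)→(s3,0,left)
state=s3 head=2 tape=0.[0]0011   (s3,0)→(s2,.,right)
state=s2 head=3 tape=0..[0]011   (s2,0)→(s1,.,right)
state=s1 head=4 tape=0...[0]11   (s1,0)→(s2,1,left)
state=s2 head=3 tape=0..[.]111   (s2,.)→(s1,0,right)
state=s1 head=4 tape=0..0[1]11   (s1,1)→(s3,0,left)
state=s3 head=3 tape=0..[0]011   (s3,0)→(s2,.,right)
state=s2 head=4 tape=0...[0]11   (s2,0)→(s1,.,right)
state=s1 head=5 tape=0....[1]1   (s1,1)→(s3,0,left)
state=s3 head=4 tape=0...[.]01   (s3,.)→(s0,0,left)
state=s0 head=3 tape=0..[.]001   (s0,.)→(s1,0,left)
state=s1 head=2 tape=0.[.]0001   (s1,.)→(sH,.,left)
state=sH head=1 tape=0[.].0001
The non-blank tape span at halt is 0..0001.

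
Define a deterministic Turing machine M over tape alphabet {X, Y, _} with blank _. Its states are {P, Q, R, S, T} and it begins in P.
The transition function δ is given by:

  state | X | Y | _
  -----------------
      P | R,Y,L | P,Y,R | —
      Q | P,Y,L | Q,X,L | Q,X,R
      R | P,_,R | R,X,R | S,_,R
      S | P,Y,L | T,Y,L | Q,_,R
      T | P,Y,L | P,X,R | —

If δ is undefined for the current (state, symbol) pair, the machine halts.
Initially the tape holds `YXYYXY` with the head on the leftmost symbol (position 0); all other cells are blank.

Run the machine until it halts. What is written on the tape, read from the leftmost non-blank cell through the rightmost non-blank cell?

XXXX_Y

state=P head=0 tape=[Y]XYYXY_   (P,Y)→(P,Y,R)
state=P head=1 tape=Y[X]YYXY_   (P,X)→(R,Y,L)
state=R head=0 tape=[Y]YYYXY_   (R,Y)→(R,X,R)
state=R head=1 tape=X[Y]YYXY_   (R,Y)→(R,X,R)
state=R head=2 tape=XX[Y]YXY_   (R,Y)→(R,X,R)
state=R head=3 tape=XXX[Y]XY_   (R,Y)→(R,X,R)
state=R head=4 tape=XXXX[X]Y_   (R,X)→(P,_,R)
state=P head=5 tape=XXXX_[Y]_   (P,Y)→(P,Y,R)
state=P head=6 tape=XXXX_Y[_]
The non-blank tape span at halt is XXXX_Y.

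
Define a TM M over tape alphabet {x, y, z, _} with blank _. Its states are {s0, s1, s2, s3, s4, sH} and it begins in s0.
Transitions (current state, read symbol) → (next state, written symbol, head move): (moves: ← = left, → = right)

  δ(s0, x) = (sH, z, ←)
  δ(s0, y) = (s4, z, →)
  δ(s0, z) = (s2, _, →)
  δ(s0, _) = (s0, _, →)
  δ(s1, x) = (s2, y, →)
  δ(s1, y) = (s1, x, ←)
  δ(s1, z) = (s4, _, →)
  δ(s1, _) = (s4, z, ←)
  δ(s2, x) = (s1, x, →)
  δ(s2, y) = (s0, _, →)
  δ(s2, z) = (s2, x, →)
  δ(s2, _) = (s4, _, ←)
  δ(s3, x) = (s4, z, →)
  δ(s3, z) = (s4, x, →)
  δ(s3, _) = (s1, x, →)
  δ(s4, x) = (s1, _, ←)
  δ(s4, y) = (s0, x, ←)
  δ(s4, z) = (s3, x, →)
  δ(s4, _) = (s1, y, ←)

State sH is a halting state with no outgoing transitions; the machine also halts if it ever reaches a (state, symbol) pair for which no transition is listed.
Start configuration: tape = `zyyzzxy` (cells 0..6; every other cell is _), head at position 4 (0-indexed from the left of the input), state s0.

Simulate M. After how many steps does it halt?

s0 | zyyz[z]xy_   read z → write _, move →, go to s2
s2 | zyyz_[x]y_   read x → write x, move →, go to s1
s1 | zyyz_x[y]_   read y → write x, move ←, go to s1
s1 | zyyz_[x]x_   read x → write y, move →, go to s2
s2 | zyyz_y[x]_   read x → write x, move →, go to s1
s1 | zyyz_yx[_]   read _ → write z, move ←, go to s4
s4 | zyyz_y[x]z   read x → write _, move ←, go to s1
s1 | zyyz_[y]_z   read y → write x, move ←, go to s1
s1 | zyyz[_]x_z   read _ → write z, move ←, go to s4
s4 | zyy[z]zx_z   read z → write x, move →, go to s3
s3 | zyyx[z]x_z   read z → write x, move →, go to s4
s4 | zyyxx[x]_z   read x → write _, move ←, go to s1
s1 | zyyx[x]__z   read x → write y, move →, go to s2
s2 | zyyxy[_]_z   read _ → write _, move ←, go to s4
s4 | zyyx[y]__z   read y → write x, move ←, go to s0
s0 | zyy[x]x__z   read x → write z, move ←, go to sH
sH | zy[y]zx__z
M halts after 16 transitions.

16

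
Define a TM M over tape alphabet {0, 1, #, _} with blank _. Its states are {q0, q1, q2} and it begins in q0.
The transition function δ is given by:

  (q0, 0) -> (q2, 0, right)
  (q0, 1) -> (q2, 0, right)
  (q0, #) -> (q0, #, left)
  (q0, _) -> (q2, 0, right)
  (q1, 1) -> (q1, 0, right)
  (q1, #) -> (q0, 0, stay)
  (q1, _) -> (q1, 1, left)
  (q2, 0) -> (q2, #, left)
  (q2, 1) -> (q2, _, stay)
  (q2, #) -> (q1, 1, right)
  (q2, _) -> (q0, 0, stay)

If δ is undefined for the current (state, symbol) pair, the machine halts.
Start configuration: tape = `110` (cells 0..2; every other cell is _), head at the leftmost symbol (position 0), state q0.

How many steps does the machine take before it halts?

q0 | _[1]10__   read 1 → write 0, move right, go to q2
q2 | _0[1]0__   read 1 → write _, move stay, go to q2
q2 | _0[_]0__   read _ → write 0, move stay, go to q0
q0 | _0[0]0__   read 0 → write 0, move right, go to q2
q2 | _00[0]__   read 0 → write #, move left, go to q2
q2 | _0[0]#__   read 0 → write #, move left, go to q2
q2 | _[0]##__   read 0 → write #, move left, go to q2
q2 | [_]###__   read _ → write 0, move stay, go to q0
q0 | [0]###__   read 0 → write 0, move right, go to q2
q2 | 0[#]##__   read # → write 1, move right, go to q1
q1 | 01[#]#__   read # → write 0, move stay, go to q0
q0 | 01[0]#__   read 0 → write 0, move right, go to q2
q2 | 010[#]__   read # → write 1, move right, go to q1
q1 | 0101[_]_   read _ → write 1, move left, go to q1
q1 | 010[1]1_   read 1 → write 0, move right, go to q1
q1 | 0100[1]_   read 1 → write 0, move right, go to q1
q1 | 01000[_]   read _ → write 1, move left, go to q1
q1 | 0100[0]1
M halts after 17 transitions.

17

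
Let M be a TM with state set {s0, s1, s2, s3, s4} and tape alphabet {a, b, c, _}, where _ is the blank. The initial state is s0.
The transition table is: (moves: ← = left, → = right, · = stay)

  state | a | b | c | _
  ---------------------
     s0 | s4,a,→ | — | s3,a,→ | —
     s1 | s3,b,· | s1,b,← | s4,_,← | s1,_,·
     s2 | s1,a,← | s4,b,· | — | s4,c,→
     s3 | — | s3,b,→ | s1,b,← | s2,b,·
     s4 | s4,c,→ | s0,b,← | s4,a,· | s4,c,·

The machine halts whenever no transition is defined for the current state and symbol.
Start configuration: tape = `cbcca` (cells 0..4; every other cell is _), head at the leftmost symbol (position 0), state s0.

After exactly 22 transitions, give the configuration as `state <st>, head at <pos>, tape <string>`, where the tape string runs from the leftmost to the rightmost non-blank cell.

state=s0 head=0 tape=_[c]bcca   (s0,c)→(s3,a,→)
state=s3 head=1 tape=_a[b]cca   (s3,b)→(s3,b,→)
state=s3 head=2 tape=_ab[c]ca   (s3,c)→(s1,b,←)
state=s1 head=1 tape=_a[b]bca   (s1,b)→(s1,b,←)
state=s1 head=0 tape=_[a]bbca   (s1,a)→(s3,b,·)
state=s3 head=0 tape=_[b]bbca   (s3,b)→(s3,b,→)
state=s3 head=1 tape=_b[b]bca   (s3,b)→(s3,b,→)
state=s3 head=2 tape=_bb[b]ca   (s3,b)→(s3,b,→)
state=s3 head=3 tape=_bbb[c]a   (s3,c)→(s1,b,←)
state=s1 head=2 tape=_bb[b]ba   (s1,b)→(s1,b,←)
state=s1 head=1 tape=_b[b]bba   (s1,b)→(s1,b,←)
state=s1 head=0 tape=_[b]bbba   (s1,b)→(s1,b,←)
state=s1 head=-1 tape=[_]bbbba   (s1,_)→(s1,_,·)
state=s1 head=-1 tape=[_]bbbba   (s1,_)→(s1,_,·)
state=s1 head=-1 tape=[_]bbbba   (s1,_)→(s1,_,·)
state=s1 head=-1 tape=[_]bbbba   (s1,_)→(s1,_,·)
state=s1 head=-1 tape=[_]bbbba   (s1,_)→(s1,_,·)
state=s1 head=-1 tape=[_]bbbba   (s1,_)→(s1,_,·)
state=s1 head=-1 tape=[_]bbbba   (s1,_)→(s1,_,·)
state=s1 head=-1 tape=[_]bbbba   (s1,_)→(s1,_,·)
state=s1 head=-1 tape=[_]bbbba   (s1,_)→(s1,_,·)
state=s1 head=-1 tape=[_]bbbba   (s1,_)→(s1,_,·)
state=s1 head=-1 tape=[_]bbbba
After 22 steps: state s1, head at -1, tape bbbba.

state s1, head at -1, tape bbbba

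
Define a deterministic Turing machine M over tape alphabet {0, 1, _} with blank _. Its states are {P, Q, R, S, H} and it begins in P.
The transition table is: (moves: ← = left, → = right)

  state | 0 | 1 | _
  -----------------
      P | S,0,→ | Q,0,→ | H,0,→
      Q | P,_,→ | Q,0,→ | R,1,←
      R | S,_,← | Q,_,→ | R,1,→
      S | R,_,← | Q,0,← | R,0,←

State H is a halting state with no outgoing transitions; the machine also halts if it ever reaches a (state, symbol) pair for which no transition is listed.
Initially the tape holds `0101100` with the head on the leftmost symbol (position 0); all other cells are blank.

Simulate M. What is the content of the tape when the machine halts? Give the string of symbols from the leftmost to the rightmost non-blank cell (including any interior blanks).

state=P head=0 tape=___[0]101100   (P,0)→(S,0,→)
state=S head=1 tape=___0[1]01100   (S,1)→(Q,0,←)
state=Q head=0 tape=___[0]001100   (Q,0)→(P,_,→)
state=P head=1 tape=____[0]01100   (P,0)→(S,0,→)
state=S head=2 tape=____0[0]1100   (S,0)→(R,_,←)
state=R head=1 tape=____[0]_1100   (R,0)→(S,_,←)
state=S head=0 tape=___[_]__1100   (S,_)→(R,0,←)
state=R head=-1 tape=__[_]0__1100   (R,_)→(R,1,→)
state=R head=0 tape=__1[0]__1100   (R,0)→(S,_,←)
state=S head=-1 tape=__[1]___1100   (S,1)→(Q,0,←)
state=Q head=-2 tape=_[_]0___1100   (Q,_)→(R,1,←)
state=R head=-3 tape=[_]10___1100   (R,_)→(R,1,→)
state=R head=-2 tape=1[1]0___1100   (R,1)→(Q,_,→)
state=Q head=-1 tape=1_[0]___1100   (Q,0)→(P,_,→)
state=P head=0 tape=1__[_]__1100   (P,_)→(H,0,→)
state=H head=1 tape=1__0[_]_1100
The non-blank tape span at halt is 1__0__1100.

1__0__1100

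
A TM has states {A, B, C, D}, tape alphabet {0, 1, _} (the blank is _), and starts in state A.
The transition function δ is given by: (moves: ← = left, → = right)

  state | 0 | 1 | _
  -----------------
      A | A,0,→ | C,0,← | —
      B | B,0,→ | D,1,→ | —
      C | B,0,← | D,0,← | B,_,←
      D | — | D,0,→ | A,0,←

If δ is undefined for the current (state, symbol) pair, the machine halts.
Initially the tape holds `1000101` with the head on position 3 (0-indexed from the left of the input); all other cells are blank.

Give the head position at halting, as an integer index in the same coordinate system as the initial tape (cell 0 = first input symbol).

8

state=A head=3 tape=100[0]101__   (A,0)→(A,0,→)
state=A head=4 tape=1000[1]01__   (A,1)→(C,0,←)
state=C head=3 tape=100[0]001__   (C,0)→(B,0,←)
state=B head=2 tape=10[0]0001__   (B,0)→(B,0,→)
state=B head=3 tape=100[0]001__   (B,0)→(B,0,→)
state=B head=4 tape=1000[0]01__   (B,0)→(B,0,→)
state=B head=5 tape=10000[0]1__   (B,0)→(B,0,→)
state=B head=6 tape=100000[1]__   (B,1)→(D,1,→)
state=D head=7 tape=1000001[_]_   (D,_)→(A,0,←)
state=A head=6 tape=100000[1]0_   (A,1)→(C,0,←)
state=C head=5 tape=10000[0]00_   (C,0)→(B,0,←)
state=B head=4 tape=1000[0]000_   (B,0)→(B,0,→)
state=B head=5 tape=10000[0]00_   (B,0)→(B,0,→)
state=B head=6 tape=100000[0]0_   (B,0)→(B,0,→)
state=B head=7 tape=1000000[0]_   (B,0)→(B,0,→)
state=B head=8 tape=10000000[_]
At halt the head is at cell 8.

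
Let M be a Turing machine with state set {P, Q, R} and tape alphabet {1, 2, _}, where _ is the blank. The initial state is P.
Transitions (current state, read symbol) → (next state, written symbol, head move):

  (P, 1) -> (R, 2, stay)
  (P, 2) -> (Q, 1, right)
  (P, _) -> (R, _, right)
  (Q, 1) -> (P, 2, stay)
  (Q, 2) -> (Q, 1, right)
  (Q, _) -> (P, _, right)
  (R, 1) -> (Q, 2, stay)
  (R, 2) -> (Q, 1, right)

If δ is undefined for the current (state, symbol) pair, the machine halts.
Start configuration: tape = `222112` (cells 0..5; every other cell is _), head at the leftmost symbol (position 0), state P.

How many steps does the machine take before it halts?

state=P head=0 tape=[2]22112___   (P,2)→(Q,1,right)
state=Q head=1 tape=1[2]2112___   (Q,2)→(Q,1,right)
state=Q head=2 tape=11[2]112___   (Q,2)→(Q,1,right)
state=Q head=3 tape=111[1]12___   (Q,1)→(P,2,stay)
state=P head=3 tape=111[2]12___   (P,2)→(Q,1,right)
state=Q head=4 tape=1111[1]2___   (Q,1)→(P,2,stay)
state=P head=4 tape=1111[2]2___   (P,2)→(Q,1,right)
state=Q head=5 tape=11111[2]___   (Q,2)→(Q,1,right)
state=Q head=6 tape=111111[_]__   (Q,_)→(P,_,right)
state=P head=7 tape=111111_[_]_   (P,_)→(R,_,right)
state=R head=8 tape=111111__[_]
M halts after 10 transitions.

10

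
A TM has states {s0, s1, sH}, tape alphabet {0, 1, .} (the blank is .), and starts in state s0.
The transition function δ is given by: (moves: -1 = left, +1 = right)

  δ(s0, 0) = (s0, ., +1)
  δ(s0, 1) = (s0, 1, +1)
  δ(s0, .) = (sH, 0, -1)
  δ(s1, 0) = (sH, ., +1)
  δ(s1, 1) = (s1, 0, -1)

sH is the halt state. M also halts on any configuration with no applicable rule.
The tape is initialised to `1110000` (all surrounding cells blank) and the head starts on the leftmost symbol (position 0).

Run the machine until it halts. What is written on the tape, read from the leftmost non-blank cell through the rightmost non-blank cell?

s0 | [1]110000.   read 1 → write 1, move +1, go to s0
s0 | 1[1]10000.   read 1 → write 1, move +1, go to s0
s0 | 11[1]0000.   read 1 → write 1, move +1, go to s0
s0 | 111[0]000.   read 0 → write ., move +1, go to s0
s0 | 111.[0]00.   read 0 → write ., move +1, go to s0
s0 | 111..[0]0.   read 0 → write ., move +1, go to s0
s0 | 111...[0].   read 0 → write ., move +1, go to s0
s0 | 111....[.]   read . → write 0, move -1, go to sH
sH | 111...[.]0
The non-blank tape span at halt is 111....0.

111....0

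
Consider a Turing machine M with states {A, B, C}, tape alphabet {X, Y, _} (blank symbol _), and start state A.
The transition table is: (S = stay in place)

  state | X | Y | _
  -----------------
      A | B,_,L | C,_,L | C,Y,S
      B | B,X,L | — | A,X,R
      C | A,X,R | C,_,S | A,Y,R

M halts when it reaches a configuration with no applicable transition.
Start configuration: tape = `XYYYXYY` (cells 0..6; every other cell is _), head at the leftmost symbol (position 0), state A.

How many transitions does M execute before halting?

24

A | _[X]YYYXYY   read X → write _, move L, go to B
B | [_]_YYYXYY   read _ → write X, move R, go to A
A | X[_]YYYXYY   read _ → write Y, move S, go to C
C | X[Y]YYYXYY   read Y → write _, move S, go to C
C | X[_]YYYXYY   read _ → write Y, move R, go to A
A | XY[Y]YYXYY   read Y → write _, move L, go to C
C | X[Y]_YYXYY   read Y → write _, move S, go to C
C | X[_]_YYXYY   read _ → write Y, move R, go to A
A | XY[_]YYXYY   read _ → write Y, move S, go to C
C | XY[Y]YYXYY   read Y → write _, move S, go to C
C | XY[_]YYXYY   read _ → write Y, move R, go to A
A | XYY[Y]YXYY   read Y → write _, move L, go to C
C | XY[Y]_YXYY   read Y → write _, move S, go to C
C | XY[_]_YXYY   read _ → write Y, move R, go to A
A | XYY[_]YXYY   read _ → write Y, move S, go to C
C | XYY[Y]YXYY   read Y → write _, move S, go to C
C | XYY[_]YXYY   read _ → write Y, move R, go to A
A | XYYY[Y]XYY   read Y → write _, move L, go to C
C | XYY[Y]_XYY   read Y → write _, move S, go to C
C | XYY[_]_XYY   read _ → write Y, move R, go to A
A | XYYY[_]XYY   read _ → write Y, move S, go to C
C | XYYY[Y]XYY   read Y → write _, move S, go to C
C | XYYY[_]XYY   read _ → write Y, move R, go to A
A | XYYYY[X]YY   read X → write _, move L, go to B
B | XYYY[Y]_YY
M halts after 24 transitions.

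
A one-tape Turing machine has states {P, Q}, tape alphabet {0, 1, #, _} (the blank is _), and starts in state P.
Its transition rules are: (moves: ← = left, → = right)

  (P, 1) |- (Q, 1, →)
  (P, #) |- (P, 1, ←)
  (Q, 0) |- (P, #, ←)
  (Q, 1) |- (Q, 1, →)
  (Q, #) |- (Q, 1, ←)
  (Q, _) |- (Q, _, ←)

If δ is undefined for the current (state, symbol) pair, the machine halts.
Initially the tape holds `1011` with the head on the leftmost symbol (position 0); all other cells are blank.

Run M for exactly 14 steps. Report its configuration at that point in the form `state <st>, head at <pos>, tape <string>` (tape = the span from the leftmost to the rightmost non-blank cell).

state Q, head at 4, tape 1111

P | [1]011_   read 1 → write 1, move →, go to Q
Q | 1[0]11_   read 0 → write #, move ←, go to P
P | [1]#11_   read 1 → write 1, move →, go to Q
Q | 1[#]11_   read # → write 1, move ←, go to Q
Q | [1]111_   read 1 → write 1, move →, go to Q
Q | 1[1]11_   read 1 → write 1, move →, go to Q
Q | 11[1]1_   read 1 → write 1, move →, go to Q
Q | 111[1]_   read 1 → write 1, move →, go to Q
Q | 1111[_]   read _ → write _, move ←, go to Q
Q | 111[1]_   read 1 → write 1, move →, go to Q
Q | 1111[_]   read _ → write _, move ←, go to Q
Q | 111[1]_   read 1 → write 1, move →, go to Q
Q | 1111[_]   read _ → write _, move ←, go to Q
Q | 111[1]_   read 1 → write 1, move →, go to Q
Q | 1111[_]
After 14 steps: state Q, head at 4, tape 1111.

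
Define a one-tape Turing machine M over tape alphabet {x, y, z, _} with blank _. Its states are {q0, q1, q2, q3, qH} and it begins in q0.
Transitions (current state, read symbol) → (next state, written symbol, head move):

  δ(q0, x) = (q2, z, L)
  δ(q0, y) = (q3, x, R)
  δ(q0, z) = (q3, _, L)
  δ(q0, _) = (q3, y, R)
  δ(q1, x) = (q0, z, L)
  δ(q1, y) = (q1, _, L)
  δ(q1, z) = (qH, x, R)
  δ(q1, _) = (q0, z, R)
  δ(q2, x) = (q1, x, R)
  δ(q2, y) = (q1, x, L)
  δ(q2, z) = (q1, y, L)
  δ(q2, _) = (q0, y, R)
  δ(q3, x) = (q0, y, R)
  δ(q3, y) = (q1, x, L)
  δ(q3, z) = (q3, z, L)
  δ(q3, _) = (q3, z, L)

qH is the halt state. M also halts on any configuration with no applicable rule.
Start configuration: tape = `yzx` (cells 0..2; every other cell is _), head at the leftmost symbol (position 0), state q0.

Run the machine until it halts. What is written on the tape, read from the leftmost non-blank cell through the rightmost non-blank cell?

xx__x

q0 | __[y]zx   read y → write x, move R, go to q3
q3 | __x[z]x   read z → write z, move L, go to q3
q3 | __[x]zx   read x → write y, move R, go to q0
q0 | __y[z]x   read z → write _, move L, go to q3
q3 | __[y]_x   read y → write x, move L, go to q1
q1 | _[_]x_x   read _ → write z, move R, go to q0
q0 | _z[x]_x   read x → write z, move L, go to q2
q2 | _[z]z_x   read z → write y, move L, go to q1
q1 | [_]yz_x   read _ → write z, move R, go to q0
q0 | z[y]z_x   read y → write x, move R, go to q3
q3 | zx[z]_x   read z → write z, move L, go to q3
q3 | z[x]z_x   read x → write y, move R, go to q0
q0 | zy[z]_x   read z → write _, move L, go to q3
q3 | z[y]__x   read y → write x, move L, go to q1
q1 | [z]x__x   read z → write x, move R, go to qH
qH | x[x]__x
The non-blank tape span at halt is xx__x.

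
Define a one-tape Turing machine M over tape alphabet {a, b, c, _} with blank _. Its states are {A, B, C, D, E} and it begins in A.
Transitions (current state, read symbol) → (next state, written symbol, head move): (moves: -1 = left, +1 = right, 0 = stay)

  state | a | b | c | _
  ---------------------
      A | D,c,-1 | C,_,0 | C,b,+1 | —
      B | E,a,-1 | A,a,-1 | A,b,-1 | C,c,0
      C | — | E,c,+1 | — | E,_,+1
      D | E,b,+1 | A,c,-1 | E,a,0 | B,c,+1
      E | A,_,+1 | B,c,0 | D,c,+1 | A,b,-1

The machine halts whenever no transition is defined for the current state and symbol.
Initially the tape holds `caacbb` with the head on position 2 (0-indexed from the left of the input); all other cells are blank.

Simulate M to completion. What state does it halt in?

A

state=A head=2 tape=ca[a]cbb   (A,a)→(D,c,-1)
state=D head=1 tape=c[a]ccbb   (D,a)→(E,b,+1)
state=E head=2 tape=cb[c]cbb   (E,c)→(D,c,+1)
state=D head=3 tape=cbc[c]bb   (D,c)→(E,a,0)
state=E head=3 tape=cbc[a]bb   (E,a)→(A,_,+1)
state=A head=4 tape=cbc_[b]b   (A,b)→(C,_,0)
state=C head=4 tape=cbc_[_]b   (C,_)→(E,_,+1)
state=E head=5 tape=cbc__[b]   (E,b)→(B,c,0)
state=B head=5 tape=cbc__[c]   (B,c)→(A,b,-1)
state=A head=4 tape=cbc_[_]b
No transition is defined for (A, _); M halts in state A.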